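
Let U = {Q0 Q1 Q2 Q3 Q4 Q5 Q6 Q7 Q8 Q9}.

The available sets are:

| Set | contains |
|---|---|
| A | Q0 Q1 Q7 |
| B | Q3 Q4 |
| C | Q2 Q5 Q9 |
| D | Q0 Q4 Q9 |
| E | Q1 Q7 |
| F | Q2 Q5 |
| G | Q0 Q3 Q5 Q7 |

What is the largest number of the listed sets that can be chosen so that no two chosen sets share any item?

3

A, B, C are pairwise disjoint (A={Q0,Q1,Q7}; B={Q3,Q4}; C={Q2,Q5,Q9}).
Every remaining set overlaps one of these, and no 4 of the listed sets are pairwise disjoint, so 3 is the maximum.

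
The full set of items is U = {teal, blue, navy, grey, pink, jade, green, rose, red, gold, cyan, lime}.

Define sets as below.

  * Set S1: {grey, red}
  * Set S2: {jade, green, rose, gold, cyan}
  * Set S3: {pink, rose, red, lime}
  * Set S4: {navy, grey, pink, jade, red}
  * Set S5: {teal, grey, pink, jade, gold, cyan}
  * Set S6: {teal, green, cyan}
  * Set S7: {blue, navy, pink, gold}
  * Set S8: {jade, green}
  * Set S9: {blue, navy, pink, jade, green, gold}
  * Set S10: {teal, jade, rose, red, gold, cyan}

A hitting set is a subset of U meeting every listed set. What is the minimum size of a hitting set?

H = {green, red, gold} meets every set (each contains at least one member of H), and |H| = 3.
The sets S1, S7, S8 are pairwise disjoint, so any hitting set needs a separate item for each — at least 3. Hence 3 is optimal.

3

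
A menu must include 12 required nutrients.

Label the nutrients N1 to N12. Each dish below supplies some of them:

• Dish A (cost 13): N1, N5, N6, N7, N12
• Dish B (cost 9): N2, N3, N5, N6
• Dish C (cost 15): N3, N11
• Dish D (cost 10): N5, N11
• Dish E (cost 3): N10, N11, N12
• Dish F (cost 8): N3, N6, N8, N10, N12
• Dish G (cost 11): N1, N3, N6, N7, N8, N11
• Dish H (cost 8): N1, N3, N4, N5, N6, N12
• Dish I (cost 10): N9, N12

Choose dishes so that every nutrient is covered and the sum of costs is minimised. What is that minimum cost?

41

B, E, G, H, I together cover every nutrient (B ∪ E ∪ G ∪ H ∪ I = {N1, N2, N3, N4, N5, N6, N7, N8, N9, N10, N11, N12}); total cost 9 + 3 + 11 + 8 + 10 = 41.
No covering selection has total cost below 41.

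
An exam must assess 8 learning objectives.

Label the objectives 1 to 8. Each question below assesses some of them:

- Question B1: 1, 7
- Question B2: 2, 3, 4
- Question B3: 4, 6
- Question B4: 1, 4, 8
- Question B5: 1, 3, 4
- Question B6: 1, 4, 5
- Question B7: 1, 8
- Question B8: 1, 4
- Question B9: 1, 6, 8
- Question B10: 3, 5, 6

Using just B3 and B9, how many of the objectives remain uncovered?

Union of B3, B9 = {1, 4, 6, 8}.
Not covered: 2, 3, 5, 7 — 4 objectives.

4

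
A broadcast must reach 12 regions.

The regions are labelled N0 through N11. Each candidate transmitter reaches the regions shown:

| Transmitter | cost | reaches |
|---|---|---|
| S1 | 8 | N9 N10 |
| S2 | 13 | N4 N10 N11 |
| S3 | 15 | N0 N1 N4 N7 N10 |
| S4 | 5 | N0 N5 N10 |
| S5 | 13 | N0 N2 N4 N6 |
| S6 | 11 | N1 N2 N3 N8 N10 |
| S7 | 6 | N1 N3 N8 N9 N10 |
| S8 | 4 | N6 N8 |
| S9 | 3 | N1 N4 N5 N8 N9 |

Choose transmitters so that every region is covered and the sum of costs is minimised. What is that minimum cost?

S2, S3, S6, S8, S9 together cover every region (S2 ∪ S3 ∪ S6 ∪ S8 ∪ S9 = {N0, N1, N2, N3, N4, N5, N6, N7, N8, N9, N10, N11}); total cost 13 + 15 + 11 + 4 + 3 = 46.
The greedy pick S9, S4, S8, S6, S2, S3 costs 51; no covering selection beats 46.

46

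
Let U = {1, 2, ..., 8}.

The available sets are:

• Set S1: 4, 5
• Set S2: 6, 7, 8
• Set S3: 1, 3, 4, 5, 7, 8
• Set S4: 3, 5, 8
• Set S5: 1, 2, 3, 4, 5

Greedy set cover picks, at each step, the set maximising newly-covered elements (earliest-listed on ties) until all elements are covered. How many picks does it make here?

3

Greedy: pick S3 (covers 6 new) → pick S2 (covers 1 new) → pick S5 (covers 1 new). Total picks: 3.
(The true minimum cover uses only 2 sets, so greedy is not optimal here.)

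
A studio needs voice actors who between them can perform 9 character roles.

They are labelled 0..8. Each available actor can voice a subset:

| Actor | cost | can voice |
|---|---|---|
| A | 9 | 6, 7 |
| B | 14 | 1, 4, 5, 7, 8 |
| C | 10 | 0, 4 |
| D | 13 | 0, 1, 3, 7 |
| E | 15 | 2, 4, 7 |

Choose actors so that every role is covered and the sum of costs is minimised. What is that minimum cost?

A, B, D, E together cover every role (A ∪ B ∪ D ∪ E = {0, 1, 2, 3, 4, 5, 6, 7, 8}); total cost 9 + 14 + 13 + 15 = 51.
No covering selection has total cost below 51.

51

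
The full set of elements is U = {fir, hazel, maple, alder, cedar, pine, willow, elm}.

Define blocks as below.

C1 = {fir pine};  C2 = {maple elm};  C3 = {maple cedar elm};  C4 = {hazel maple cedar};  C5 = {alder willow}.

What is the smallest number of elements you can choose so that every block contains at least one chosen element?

3

H = {fir, maple, alder} meets every block (each contains at least one member of H), and |H| = 3.
The blocks C1, C2, C5 are pairwise disjoint, so any hitting set needs a separate element for each — at least 3. Hence 3 is optimal.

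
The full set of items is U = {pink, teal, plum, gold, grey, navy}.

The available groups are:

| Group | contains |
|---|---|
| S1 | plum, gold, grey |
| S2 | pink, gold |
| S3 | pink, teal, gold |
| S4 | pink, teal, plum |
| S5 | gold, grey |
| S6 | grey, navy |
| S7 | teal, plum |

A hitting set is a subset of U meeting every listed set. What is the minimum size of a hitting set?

3

The 3 items {plum, gold, grey} hit every group.
The groups S2, S6, S7 are pairwise disjoint, so any hitting set needs a separate item for each — at least 3. Hence 3 is optimal.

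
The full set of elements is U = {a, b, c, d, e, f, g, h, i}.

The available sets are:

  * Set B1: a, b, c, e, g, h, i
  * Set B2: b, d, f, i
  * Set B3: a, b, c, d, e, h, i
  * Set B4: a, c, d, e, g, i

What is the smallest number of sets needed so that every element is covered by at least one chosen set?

2

B1 and B2 cover everything between them: the union {a, b, c, d, e, f, g, h, i} is all of U.
No single set has all 9 elements (the largest, B1, has 7), so 2 is optimal.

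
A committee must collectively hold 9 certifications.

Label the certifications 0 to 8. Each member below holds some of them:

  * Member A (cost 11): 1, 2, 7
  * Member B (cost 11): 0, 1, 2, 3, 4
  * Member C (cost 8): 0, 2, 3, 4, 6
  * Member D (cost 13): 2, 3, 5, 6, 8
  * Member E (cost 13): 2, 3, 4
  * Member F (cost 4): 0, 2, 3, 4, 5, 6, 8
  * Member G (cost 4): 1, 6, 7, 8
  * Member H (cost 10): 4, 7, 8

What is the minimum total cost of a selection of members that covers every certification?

8

F, G together cover every certification (F ∪ G = {0, 1, 2, 3, 4, 5, 6, 7, 8}); total cost 4 + 4 = 8.
No covering selection has total cost below 8.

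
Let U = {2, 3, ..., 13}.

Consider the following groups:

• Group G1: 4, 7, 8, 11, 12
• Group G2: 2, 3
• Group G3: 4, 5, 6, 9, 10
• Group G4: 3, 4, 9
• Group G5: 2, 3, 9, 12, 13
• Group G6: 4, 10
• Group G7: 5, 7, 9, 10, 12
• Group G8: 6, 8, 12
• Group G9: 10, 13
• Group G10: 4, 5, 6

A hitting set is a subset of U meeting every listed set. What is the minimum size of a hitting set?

H = {2, 4, 6, 10} meets every group (each contains at least one member of H), and |H| = 4.
No choice of 3 elements meets every group, so 4 is the minimum.

4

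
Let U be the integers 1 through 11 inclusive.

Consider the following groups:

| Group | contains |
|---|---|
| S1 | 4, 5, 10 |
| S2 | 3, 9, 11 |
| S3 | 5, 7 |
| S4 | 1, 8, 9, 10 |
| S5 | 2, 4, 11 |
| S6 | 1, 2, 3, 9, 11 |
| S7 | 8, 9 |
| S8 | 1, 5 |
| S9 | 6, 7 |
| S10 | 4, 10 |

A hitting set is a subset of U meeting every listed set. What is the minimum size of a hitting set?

4

Take H = {4, 5, 7, 9}. Each listed group contains at least one of these, so H is a hitting set of size 4.
The groups S2, S8, S9, S10 are pairwise disjoint, so any hitting set needs a separate item for each — at least 4. Hence 4 is optimal.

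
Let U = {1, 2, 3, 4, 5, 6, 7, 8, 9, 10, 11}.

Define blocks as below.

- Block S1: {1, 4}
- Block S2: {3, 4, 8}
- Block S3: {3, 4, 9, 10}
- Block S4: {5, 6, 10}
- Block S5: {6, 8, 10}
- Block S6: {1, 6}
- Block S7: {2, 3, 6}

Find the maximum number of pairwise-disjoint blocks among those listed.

S3, S6 are pairwise disjoint (S3={3,4,9,10}; S6={1,6}).
Every remaining block overlaps one of these, and no 3 of the listed blocks are pairwise disjoint, so 2 is the maximum.

2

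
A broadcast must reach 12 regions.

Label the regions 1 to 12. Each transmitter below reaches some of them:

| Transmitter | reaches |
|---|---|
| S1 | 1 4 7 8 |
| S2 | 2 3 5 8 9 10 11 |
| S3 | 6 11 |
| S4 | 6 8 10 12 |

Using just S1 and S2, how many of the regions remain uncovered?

2

Union of S1, S2 = {1, 2, 3, 4, 5, 7, 8, 9, 10, 11}.
Not covered: 6, 12 — 2 regions.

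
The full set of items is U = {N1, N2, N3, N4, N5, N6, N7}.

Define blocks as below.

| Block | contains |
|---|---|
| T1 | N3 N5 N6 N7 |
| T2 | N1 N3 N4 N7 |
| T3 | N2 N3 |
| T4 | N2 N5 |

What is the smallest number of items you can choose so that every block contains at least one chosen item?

Take H = {N2, N7}. Each listed block contains at least one of these, so H is a hitting set of size 2.
The blocks T2, T4 are pairwise disjoint, so any hitting set needs a separate item for each — at least 2. Hence 2 is optimal.

2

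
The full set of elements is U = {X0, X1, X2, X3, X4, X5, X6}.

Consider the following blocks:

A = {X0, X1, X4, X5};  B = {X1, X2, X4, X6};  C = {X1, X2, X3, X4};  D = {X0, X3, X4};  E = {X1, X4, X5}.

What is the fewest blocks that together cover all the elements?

3

A and B and D together: A ∪ B ∪ D = {X0, X1, X2, X3, X4, X5, X6} — every element is covered.
Only B contains X6, so B is forced; the remaining 3 elements need at least 2 more blocks (each remaining block adds at most 2) — so at least 3 blocks are needed, and 3 is optimal.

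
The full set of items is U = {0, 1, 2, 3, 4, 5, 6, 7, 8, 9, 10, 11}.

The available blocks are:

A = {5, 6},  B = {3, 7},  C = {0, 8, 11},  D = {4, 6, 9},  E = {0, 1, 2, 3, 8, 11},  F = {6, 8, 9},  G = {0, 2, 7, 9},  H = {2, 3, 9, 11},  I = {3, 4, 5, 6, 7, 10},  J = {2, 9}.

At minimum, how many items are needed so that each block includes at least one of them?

Take T = {6, 7, 9, 11}. Each listed block contains at least one of these, so T is a hitting set of size 4.
The blocks A, B, C, J are pairwise disjoint, so any hitting set needs a separate item for each — at least 4. Hence 4 is optimal.

4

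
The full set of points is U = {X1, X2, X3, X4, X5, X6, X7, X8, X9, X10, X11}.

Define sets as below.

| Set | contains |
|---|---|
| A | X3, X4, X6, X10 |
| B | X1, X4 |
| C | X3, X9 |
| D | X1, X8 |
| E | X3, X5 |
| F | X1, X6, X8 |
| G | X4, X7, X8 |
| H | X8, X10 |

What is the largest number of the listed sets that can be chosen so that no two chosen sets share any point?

B, E, H are pairwise disjoint (B={X1,X4}; E={X3,X5}; H={X8,X10}).
Every remaining set overlaps one of these, and no 4 of the listed sets are pairwise disjoint, so 3 is the maximum.

3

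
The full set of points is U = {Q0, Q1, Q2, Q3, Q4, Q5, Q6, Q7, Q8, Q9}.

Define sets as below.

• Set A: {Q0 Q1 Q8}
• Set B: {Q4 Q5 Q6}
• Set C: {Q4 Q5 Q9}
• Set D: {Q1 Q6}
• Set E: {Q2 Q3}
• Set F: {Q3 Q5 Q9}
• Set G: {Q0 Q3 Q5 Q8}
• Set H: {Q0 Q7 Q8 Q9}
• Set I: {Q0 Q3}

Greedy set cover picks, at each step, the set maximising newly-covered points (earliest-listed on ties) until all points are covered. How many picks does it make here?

Greedy: pick G (covers 4 new) → pick B (covers 2 new) → pick H (covers 2 new) → pick A (covers 1 new) → pick E (covers 1 new). Total picks: 5.
(The true minimum cover uses only 4 sets, so greedy is not optimal here.)

5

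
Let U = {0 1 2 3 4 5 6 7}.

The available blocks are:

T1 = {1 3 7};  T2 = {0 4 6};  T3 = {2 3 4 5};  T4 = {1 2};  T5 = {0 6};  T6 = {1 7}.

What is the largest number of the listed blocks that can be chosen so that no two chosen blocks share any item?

T3, T5, T6 are pairwise disjoint (T3={2,3,4,5}; T5={0,6}; T6={1,7}).
Every remaining block overlaps one of these, and no 4 of the listed blocks are pairwise disjoint, so 3 is the maximum.

3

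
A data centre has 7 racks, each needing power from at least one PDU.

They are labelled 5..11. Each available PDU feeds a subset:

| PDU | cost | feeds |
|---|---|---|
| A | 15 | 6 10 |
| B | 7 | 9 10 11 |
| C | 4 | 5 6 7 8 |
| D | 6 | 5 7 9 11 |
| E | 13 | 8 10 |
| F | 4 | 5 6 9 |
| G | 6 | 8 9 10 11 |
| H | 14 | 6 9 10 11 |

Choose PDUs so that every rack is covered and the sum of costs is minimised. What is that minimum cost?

C, G together cover every rack (C ∪ G = {5, 6, 7, 8, 9, 10, 11}); total cost 4 + 6 = 10.
No covering selection has total cost below 10.

10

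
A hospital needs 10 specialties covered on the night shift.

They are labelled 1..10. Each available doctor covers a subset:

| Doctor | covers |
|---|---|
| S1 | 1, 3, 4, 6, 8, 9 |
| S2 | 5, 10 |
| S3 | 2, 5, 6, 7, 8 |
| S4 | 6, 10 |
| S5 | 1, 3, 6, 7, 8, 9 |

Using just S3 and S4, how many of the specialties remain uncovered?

4

Union of S3, S4 = {2, 5, 6, 7, 8, 10}.
Not covered: 1, 3, 4, 9 — 4 specialties.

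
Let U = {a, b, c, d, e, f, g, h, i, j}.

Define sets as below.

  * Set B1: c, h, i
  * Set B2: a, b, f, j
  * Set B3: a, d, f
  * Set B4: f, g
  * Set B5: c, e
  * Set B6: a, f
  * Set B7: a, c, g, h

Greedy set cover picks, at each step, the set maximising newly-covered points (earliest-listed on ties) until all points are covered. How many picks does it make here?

Greedy: pick B2 (covers 4 new) → pick B1 (covers 3 new) → pick B3 (covers 1 new) → pick B4 (covers 1 new) → pick B5 (covers 1 new). Total picks: 5.

5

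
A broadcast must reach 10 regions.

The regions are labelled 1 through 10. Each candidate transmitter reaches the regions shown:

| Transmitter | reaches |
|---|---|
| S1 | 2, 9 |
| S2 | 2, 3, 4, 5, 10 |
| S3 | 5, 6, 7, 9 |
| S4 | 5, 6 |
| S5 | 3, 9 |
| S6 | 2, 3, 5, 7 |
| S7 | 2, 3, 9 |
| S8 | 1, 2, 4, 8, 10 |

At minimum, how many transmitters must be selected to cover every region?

3

S3 and S7 and S8 together: S3 ∪ S7 ∪ S8 = {1, 2, 3, 4, 5, 6, 7, 8, 9, 10} — every region is covered.
Only S8 contains 1, so S8 is forced; the remaining 5 regions need at least 2 more transmitters (each remaining transmitter adds at most 4) — so at least 3 transmitters are needed, and 3 is optimal.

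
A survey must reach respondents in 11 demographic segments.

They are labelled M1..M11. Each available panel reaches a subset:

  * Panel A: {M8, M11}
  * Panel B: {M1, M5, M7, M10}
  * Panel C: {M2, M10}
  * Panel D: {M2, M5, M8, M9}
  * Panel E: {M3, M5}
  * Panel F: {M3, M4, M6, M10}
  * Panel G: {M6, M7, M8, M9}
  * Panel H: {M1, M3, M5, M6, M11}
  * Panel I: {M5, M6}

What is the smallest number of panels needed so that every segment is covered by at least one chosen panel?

Take {D, F, G, H}. Their union is {M1, M2, M3, M4, M5, M6, M7, M8, M9, M10, M11}, which is all 11 segments.
No 3 of the 9 panels cover everything (all 84 combinations miss at least one segment), so 4 is optimal.

4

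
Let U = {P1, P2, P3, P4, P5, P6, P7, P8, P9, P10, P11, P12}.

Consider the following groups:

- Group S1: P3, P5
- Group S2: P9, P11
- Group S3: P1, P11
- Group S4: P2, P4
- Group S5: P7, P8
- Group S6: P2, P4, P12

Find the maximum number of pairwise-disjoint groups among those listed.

4

S1, S2, S4, S5 are pairwise disjoint (S1={P3,P5}; S2={P9,P11}; S4={P2,P4}; S5={P7,P8}).
Every remaining group overlaps one of these, and no 5 of the listed groups are pairwise disjoint, so 4 is the maximum.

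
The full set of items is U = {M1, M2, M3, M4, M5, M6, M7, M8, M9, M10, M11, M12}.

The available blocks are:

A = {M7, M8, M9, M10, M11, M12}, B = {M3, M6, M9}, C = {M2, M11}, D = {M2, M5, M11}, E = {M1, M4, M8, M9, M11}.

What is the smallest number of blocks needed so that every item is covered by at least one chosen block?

4

A and B and D and E together: A ∪ B ∪ D ∪ E = {M1, M2, M3, M4, M5, M6, M7, M8, M9, M10, M11, M12} — every item is covered.
Only E contains M1, so E is forced; the remaining 7 items need at least 3 more blocks (each remaining block adds at most 3) — so at least 4 blocks are needed, and 4 is optimal.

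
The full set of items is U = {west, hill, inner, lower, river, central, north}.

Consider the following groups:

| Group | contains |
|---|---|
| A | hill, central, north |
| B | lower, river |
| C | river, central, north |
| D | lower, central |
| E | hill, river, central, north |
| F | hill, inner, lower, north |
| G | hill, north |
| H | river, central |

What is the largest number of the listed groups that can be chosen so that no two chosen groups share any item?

2

D, G are pairwise disjoint (D={lower,central}; G={hill,north}).
Every remaining group overlaps one of these, and no 3 of the listed groups are pairwise disjoint, so 2 is the maximum.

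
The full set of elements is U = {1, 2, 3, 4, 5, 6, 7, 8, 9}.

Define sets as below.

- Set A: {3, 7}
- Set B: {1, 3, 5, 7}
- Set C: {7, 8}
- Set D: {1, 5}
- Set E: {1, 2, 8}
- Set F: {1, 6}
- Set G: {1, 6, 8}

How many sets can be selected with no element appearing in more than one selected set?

A, G are pairwise disjoint (A={3,7}; G={1,6,8}).
Every remaining set overlaps one of these, and no 3 of the listed sets are pairwise disjoint, so 2 is the maximum.

2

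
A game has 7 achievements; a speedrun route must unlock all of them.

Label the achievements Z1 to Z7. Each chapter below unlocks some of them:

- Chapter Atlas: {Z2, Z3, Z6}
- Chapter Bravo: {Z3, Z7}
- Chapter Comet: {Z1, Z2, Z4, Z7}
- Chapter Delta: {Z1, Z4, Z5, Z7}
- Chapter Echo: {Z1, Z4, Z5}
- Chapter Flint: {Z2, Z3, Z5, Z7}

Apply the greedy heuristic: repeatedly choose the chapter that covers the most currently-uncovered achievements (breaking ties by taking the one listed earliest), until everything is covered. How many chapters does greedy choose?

3

Greedy: pick Comet (covers 4 new) → pick Atlas (covers 2 new) → pick Delta (covers 1 new). Total picks: 3.
(The true minimum cover uses only 2 chapters, so greedy is not optimal here.)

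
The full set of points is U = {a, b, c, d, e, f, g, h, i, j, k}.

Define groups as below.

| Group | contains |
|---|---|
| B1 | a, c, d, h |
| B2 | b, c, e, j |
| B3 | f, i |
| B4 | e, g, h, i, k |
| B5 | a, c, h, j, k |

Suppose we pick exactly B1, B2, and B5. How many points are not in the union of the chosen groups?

Union of B1, B2, B5 = {a, b, c, d, e, h, j, k}.
Not covered: f, g, i — 3 points.

3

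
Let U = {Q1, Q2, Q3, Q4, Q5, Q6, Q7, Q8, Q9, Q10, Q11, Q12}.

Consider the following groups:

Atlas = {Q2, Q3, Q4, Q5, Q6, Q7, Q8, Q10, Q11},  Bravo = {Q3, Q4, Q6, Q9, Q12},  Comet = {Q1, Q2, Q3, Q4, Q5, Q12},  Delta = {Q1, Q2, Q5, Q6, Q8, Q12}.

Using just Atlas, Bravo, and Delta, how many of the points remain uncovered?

Union of Atlas, Bravo, Delta = {Q1, Q2, Q3, Q4, Q5, Q6, Q7, Q8, Q9, Q10, Q11, Q12} — that's every point, so 0 are uncovered.

0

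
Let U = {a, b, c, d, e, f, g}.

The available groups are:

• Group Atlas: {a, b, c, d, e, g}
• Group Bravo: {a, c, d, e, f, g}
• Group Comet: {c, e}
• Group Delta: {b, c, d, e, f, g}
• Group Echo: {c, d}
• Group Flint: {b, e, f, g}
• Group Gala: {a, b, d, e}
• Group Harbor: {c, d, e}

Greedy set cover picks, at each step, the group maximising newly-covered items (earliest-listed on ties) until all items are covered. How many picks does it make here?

Greedy: pick Atlas (covers 6 new) → pick Bravo (covers 1 new). Total picks: 2.

2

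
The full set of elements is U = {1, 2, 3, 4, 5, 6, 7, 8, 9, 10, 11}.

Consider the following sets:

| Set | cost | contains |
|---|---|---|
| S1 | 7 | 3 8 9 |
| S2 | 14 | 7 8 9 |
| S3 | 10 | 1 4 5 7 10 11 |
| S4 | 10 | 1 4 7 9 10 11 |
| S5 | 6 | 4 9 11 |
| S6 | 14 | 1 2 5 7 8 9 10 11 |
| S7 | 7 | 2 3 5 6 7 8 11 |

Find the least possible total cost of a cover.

17

S4, S7 together cover every element (S4 ∪ S7 = {1, 2, 3, 4, 5, 6, 7, 8, 9, 10, 11}); total cost 10 + 7 = 17.
No covering selection has total cost below 17.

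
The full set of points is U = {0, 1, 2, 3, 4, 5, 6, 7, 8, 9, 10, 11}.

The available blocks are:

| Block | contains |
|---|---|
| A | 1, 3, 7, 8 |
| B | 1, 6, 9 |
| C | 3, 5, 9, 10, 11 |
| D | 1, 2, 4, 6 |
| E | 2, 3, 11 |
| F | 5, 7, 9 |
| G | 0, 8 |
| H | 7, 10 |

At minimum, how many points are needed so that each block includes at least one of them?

4

The 4 points {2, 7, 8, 9} hit every block.
The blocks B, E, G, H are pairwise disjoint, so any hitting set needs a separate point for each — at least 4. Hence 4 is optimal.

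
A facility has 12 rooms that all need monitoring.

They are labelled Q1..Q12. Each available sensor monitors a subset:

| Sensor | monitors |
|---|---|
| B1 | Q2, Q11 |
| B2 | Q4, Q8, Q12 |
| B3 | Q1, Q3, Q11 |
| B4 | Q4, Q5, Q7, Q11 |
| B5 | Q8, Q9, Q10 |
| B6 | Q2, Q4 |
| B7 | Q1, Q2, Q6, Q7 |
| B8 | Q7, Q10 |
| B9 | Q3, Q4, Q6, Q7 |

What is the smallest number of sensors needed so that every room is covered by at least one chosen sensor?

5

Take {B2, B4, B5, B7, B9}. Their union is {Q1, Q2, Q3, Q4, Q5, Q6, Q7, Q8, Q9, Q10, Q11, Q12}, which is all 12 rooms.
No 4 of the 9 sensors cover everything (all 126 combinations miss at least one room), so 5 is optimal.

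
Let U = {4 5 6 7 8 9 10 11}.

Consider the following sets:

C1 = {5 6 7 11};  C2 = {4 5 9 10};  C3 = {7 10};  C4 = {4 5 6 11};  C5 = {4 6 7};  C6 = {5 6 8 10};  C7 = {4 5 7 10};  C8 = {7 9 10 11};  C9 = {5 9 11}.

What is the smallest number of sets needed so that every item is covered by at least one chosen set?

C1 and C2 and C6 together: C1 ∪ C2 ∪ C6 = {4, 5, 6, 7, 8, 9, 10, 11} — every item is covered.
Only C6 contains 8, so C6 is forced; the remaining 4 items need at least 2 more sets (each remaining set adds at most 3) — so at least 3 sets are needed, and 3 is optimal.

3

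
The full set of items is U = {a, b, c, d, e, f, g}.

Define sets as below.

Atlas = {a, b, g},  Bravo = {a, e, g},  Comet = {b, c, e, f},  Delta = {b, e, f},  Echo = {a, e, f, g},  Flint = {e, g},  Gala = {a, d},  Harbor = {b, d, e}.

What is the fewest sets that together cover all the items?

Bravo and Comet and Gala together: Bravo ∪ Comet ∪ Gala = {a, b, c, d, e, f, g} — every item is covered.
Only Comet contains c, so Comet is forced; the remaining 3 items need at least 2 more sets (each remaining set adds at most 2) — so at least 3 sets are needed, and 3 is optimal.

3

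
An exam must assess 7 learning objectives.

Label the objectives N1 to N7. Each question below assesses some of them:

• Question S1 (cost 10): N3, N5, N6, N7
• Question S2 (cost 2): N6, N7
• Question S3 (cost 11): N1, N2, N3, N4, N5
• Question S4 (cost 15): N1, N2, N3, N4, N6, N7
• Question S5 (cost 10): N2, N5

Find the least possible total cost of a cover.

13

S2, S3 together cover every objective (S2 ∪ S3 = {N1, N2, N3, N4, N5, N6, N7}); total cost 2 + 11 = 13.
No covering selection has total cost below 13.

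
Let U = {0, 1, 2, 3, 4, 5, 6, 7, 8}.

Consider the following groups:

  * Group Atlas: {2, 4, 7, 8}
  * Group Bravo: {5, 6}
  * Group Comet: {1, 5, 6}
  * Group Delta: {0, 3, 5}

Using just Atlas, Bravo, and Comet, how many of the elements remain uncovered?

Union of Atlas, Bravo, Comet = {1, 2, 4, 5, 6, 7, 8}.
Not covered: 0, 3 — 2 elements.

2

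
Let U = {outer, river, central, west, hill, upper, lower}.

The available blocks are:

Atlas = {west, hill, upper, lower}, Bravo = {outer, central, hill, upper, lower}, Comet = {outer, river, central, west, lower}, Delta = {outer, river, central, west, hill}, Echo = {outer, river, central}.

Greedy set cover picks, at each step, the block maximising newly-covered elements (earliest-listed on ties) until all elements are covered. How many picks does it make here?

2

Greedy: pick Bravo (covers 5 new) → pick Comet (covers 2 new). Total picks: 2.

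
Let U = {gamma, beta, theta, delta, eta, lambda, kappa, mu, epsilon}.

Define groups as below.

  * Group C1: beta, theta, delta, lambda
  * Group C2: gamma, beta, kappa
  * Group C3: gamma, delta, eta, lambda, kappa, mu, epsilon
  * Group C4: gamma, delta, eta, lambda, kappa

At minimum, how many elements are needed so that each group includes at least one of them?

Take H = {gamma, lambda}. Each listed group contains at least one of these, so H is a hitting set of size 2.
No single element lies in every group, so at least 2 are needed and 2 is optimal.

2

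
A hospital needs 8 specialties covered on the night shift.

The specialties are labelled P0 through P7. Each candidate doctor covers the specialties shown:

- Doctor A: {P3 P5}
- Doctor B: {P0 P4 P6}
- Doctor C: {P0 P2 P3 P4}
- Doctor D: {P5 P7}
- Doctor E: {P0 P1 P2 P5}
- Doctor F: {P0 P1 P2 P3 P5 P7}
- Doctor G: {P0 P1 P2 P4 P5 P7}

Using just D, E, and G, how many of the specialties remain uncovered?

2

Union of D, E, G = {P0, P1, P2, P4, P5, P7}.
Not covered: P3, P6 — 2 specialties.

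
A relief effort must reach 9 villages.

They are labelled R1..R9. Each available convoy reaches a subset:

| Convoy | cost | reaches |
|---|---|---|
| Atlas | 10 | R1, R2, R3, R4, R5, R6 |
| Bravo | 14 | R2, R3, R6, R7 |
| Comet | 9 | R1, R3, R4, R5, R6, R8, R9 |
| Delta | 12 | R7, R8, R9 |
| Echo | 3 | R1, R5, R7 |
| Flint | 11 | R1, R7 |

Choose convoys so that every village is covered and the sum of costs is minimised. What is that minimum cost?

Atlas, Comet, Echo together cover every village (Atlas ∪ Comet ∪ Echo = {R1, R2, R3, R4, R5, R6, R7, R8, R9}); total cost 10 + 9 + 3 = 22.
No covering selection has total cost below 22.

22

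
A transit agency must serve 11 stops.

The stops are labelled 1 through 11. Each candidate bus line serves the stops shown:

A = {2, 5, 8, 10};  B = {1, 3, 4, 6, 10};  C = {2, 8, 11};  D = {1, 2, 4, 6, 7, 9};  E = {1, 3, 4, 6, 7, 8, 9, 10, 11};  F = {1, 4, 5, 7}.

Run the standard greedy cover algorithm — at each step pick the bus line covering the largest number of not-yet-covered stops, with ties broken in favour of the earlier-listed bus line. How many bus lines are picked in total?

Greedy: pick E (covers 9 new) → pick A (covers 2 new). Total picks: 2.

2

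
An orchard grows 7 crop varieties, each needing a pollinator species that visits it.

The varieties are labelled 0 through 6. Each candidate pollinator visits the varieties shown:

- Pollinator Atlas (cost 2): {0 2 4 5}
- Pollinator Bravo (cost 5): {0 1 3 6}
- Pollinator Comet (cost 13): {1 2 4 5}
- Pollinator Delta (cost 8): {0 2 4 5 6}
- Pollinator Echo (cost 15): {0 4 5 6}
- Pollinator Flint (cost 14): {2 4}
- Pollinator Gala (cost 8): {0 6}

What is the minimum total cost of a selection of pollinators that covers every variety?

Atlas, Bravo together cover every variety (Atlas ∪ Bravo = {0, 1, 2, 3, 4, 5, 6}); total cost 2 + 5 = 7.
No covering selection has total cost below 7.

7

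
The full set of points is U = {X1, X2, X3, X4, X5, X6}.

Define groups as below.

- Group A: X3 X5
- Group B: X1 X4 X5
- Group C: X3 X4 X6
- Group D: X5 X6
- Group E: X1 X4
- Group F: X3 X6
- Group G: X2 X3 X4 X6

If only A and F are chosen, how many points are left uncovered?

Union of A, F = {X3, X5, X6}.
Not covered: X1, X2, X4 — 3 points.

3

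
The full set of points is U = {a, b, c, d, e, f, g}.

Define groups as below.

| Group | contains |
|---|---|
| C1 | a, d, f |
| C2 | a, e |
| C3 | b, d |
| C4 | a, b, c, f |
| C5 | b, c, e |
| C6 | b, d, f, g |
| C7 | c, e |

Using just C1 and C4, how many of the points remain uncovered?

2

Union of C1, C4 = {a, b, c, d, f}.
Not covered: e, g — 2 points.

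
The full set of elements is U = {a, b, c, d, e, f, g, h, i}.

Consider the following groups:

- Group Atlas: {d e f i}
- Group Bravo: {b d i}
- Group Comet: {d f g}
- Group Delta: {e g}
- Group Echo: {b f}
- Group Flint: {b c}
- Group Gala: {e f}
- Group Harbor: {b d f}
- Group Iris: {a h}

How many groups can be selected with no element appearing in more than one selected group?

Delta, Echo, Iris are pairwise disjoint (Delta={e,g}; Echo={b,f}; Iris={a,h}).
Every remaining group overlaps one of these, and no 4 of the listed groups are pairwise disjoint, so 3 is the maximum.

3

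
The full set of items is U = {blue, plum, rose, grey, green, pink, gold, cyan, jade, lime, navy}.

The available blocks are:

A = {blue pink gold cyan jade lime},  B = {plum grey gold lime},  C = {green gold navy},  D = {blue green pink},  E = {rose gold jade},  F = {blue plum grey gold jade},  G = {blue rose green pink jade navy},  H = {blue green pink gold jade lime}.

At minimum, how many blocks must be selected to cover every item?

3

Take {A, B, G}. Their union is {blue, plum, rose, grey, green, pink, gold, cyan, jade, lime, navy}, which is all 11 items.
Only A contains cyan, so A is forced; the remaining 5 items need at least 2 more blocks (each remaining block adds at most 3) — so at least 3 blocks are needed, and 3 is optimal.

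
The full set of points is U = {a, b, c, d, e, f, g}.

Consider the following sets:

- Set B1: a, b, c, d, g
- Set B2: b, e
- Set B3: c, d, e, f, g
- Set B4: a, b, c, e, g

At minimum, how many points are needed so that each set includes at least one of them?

2

Take H = {b, c}. Each listed set contains at least one of these, so H is a hitting set of size 2.
No single point lies in every set, so at least 2 are needed and 2 is optimal.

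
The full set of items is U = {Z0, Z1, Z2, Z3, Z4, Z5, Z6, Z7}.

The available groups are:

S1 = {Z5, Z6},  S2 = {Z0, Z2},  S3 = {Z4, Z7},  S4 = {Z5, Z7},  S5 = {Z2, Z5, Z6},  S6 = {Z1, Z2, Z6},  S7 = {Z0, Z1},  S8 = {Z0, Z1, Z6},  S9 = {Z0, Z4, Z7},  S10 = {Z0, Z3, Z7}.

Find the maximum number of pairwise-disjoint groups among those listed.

S1, S3, S7 are pairwise disjoint (S1={Z5,Z6}; S3={Z4,Z7}; S7={Z0,Z1}).
Every remaining group overlaps one of these, and no 4 of the listed groups are pairwise disjoint, so 3 is the maximum.

3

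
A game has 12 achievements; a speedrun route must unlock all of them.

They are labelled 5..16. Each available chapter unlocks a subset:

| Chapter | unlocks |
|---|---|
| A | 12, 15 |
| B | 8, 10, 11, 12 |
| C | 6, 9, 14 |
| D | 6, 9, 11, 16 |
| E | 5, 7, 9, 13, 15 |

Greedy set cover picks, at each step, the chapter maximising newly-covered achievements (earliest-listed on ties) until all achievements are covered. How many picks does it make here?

Greedy: pick E (covers 5 new) → pick B (covers 4 new) → pick C (covers 2 new) → pick D (covers 1 new). Total picks: 4.

4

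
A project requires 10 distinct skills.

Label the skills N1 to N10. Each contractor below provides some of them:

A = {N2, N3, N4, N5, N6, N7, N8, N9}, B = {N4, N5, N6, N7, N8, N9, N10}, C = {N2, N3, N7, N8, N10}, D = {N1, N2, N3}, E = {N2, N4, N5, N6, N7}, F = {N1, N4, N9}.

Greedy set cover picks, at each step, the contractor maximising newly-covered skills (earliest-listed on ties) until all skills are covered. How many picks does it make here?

Greedy: pick A (covers 8 new) → pick B (covers 1 new) → pick D (covers 1 new). Total picks: 3.
(The true minimum cover uses only 2 contractors, so greedy is not optimal here.)

3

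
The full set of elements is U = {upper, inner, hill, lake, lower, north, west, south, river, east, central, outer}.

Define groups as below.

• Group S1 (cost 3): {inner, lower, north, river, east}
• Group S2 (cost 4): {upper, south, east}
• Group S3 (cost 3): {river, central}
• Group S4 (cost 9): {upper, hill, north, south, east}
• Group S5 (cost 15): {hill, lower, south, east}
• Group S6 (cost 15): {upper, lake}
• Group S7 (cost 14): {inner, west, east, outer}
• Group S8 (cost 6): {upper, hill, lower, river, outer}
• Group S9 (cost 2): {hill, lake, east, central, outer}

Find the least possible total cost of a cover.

S1, S2, S7, S9 together cover every element (S1 ∪ S2 ∪ S7 ∪ S9 = {upper, inner, hill, lake, lower, north, west, south, river, east, central, outer}); total cost 3 + 4 + 14 + 2 = 23.
No covering selection has total cost below 23.

23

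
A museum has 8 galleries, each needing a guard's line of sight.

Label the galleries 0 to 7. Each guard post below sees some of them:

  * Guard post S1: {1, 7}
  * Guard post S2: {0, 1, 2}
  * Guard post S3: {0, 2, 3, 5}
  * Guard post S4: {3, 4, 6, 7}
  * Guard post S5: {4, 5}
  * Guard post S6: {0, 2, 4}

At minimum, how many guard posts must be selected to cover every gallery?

Take {S1, S3, S4}. Their union is {0, 1, 2, 3, 4, 5, 6, 7}, which is all 8 galleries.
Only S4 contains 6, so S4 is forced; the remaining 4 galleries need at least 2 more guard posts (each remaining guard post adds at most 3) — so at least 3 guard posts are needed, and 3 is optimal.

3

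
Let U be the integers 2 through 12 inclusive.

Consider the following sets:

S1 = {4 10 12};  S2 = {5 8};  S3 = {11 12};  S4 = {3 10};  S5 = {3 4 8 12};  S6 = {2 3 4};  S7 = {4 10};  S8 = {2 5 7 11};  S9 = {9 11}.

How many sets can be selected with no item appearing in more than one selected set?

3

S2, S4, S9 are pairwise disjoint (S2={5,8}; S4={3,10}; S9={9,11}).
Every remaining set overlaps one of these, and no 4 of the listed sets are pairwise disjoint, so 3 is the maximum.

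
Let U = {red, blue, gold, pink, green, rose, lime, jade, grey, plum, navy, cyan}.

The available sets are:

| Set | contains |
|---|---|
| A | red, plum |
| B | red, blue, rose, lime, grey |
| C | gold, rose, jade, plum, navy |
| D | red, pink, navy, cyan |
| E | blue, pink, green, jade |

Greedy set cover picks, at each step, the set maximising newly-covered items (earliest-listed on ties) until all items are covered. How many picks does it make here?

Greedy: pick B (covers 5 new) → pick C (covers 4 new) → pick D (covers 2 new) → pick E (covers 1 new). Total picks: 4.

4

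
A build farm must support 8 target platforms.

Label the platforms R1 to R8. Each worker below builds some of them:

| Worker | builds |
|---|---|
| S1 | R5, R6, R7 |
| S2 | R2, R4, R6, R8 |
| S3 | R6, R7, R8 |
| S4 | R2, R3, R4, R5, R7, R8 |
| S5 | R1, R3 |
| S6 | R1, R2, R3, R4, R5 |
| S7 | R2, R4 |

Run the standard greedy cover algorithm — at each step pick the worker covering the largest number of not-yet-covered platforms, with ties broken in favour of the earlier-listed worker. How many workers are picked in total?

3

Greedy: pick S4 (covers 6 new) → pick S1 (covers 1 new) → pick S5 (covers 1 new). Total picks: 3.
(The true minimum cover uses only 2 workers, so greedy is not optimal here.)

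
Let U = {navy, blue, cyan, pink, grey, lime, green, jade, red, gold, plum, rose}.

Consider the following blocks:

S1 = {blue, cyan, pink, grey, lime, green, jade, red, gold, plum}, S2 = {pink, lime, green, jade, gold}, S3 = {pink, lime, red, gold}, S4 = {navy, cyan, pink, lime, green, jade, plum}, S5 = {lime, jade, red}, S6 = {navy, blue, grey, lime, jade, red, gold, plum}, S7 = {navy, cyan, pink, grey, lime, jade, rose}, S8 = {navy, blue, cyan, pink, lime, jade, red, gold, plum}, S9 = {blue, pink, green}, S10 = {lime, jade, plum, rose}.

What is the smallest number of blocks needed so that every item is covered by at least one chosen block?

Take {S1, S7}. Their union is {navy, blue, cyan, pink, grey, lime, green, jade, red, gold, plum, rose}, which is all 12 items.
No single block has all 12 items (the largest, S1, has 10), so 2 is optimal.

2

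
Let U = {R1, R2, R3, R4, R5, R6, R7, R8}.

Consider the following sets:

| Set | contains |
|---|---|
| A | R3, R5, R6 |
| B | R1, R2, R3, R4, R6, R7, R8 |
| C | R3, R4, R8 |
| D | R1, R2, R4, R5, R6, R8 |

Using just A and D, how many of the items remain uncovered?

Union of A, D = {R1, R2, R3, R4, R5, R6, R8}.
Not covered: R7 — 1 item.

1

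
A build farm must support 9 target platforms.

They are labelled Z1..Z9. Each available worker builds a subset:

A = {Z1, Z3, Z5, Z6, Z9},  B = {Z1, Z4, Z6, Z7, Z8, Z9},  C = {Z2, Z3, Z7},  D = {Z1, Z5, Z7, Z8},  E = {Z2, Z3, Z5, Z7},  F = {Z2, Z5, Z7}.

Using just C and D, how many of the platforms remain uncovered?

3

Union of C, D = {Z1, Z2, Z3, Z5, Z7, Z8}.
Not covered: Z4, Z6, Z9 — 3 platforms.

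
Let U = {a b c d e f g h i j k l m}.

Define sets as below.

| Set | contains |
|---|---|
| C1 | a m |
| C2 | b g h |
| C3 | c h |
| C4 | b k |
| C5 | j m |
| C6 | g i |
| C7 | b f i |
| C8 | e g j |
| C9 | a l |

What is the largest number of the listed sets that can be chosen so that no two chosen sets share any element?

C3, C4, C5, C6, C9 are pairwise disjoint (C3={c,h}; C4={b,k}; C5={j,m}; C6={g,i}; C9={a,l}).
Every remaining set overlaps one of these, and no 6 of the listed sets are pairwise disjoint, so 5 is the maximum.

5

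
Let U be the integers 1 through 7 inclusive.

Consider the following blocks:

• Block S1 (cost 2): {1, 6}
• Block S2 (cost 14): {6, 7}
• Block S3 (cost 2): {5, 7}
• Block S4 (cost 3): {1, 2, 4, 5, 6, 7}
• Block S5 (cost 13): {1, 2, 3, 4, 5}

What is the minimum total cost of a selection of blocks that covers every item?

16

S4, S5 together cover every item (S4 ∪ S5 = {1, 2, 3, 4, 5, 6, 7}); total cost 3 + 13 = 16.
No covering selection has total cost below 16.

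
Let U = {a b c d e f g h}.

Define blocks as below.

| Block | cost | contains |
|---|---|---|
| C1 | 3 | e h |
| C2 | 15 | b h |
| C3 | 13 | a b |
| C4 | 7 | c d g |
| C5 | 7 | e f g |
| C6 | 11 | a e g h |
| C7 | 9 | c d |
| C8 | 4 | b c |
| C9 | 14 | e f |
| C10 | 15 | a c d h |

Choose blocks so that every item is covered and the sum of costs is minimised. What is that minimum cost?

26

C5, C8, C10 together cover every item (C5 ∪ C8 ∪ C10 = {a, b, c, d, e, f, g, h}); total cost 7 + 4 + 15 = 26.
The greedy pick C1, C8, C4, C5, C6 costs 32; no covering selection beats 26.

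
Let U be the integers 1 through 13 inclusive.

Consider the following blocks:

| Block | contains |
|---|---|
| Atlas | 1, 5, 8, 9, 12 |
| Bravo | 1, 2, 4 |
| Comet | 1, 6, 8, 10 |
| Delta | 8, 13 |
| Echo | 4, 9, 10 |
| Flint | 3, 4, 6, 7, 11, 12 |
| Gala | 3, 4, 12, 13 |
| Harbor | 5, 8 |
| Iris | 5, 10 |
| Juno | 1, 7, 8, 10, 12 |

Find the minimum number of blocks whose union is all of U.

Bravo and Delta and Echo and Flint and Harbor together: Bravo ∪ Delta ∪ Echo ∪ Flint ∪ Harbor = {1, 2, 3, 4, 5, 6, 7, 8, 9, 10, 11, 12, 13} — every item is covered.
No 4 of the 10 blocks cover everything (all 210 combinations miss at least one item), so 5 is optimal.

5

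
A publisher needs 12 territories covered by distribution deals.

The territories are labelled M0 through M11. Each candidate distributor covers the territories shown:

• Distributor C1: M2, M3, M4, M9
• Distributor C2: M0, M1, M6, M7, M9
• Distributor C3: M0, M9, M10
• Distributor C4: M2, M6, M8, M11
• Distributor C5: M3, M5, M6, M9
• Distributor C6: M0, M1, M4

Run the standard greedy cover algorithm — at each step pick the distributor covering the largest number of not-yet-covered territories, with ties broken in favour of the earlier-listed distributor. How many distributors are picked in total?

Greedy: pick C2 (covers 5 new) → pick C1 (covers 3 new) → pick C4 (covers 2 new) → pick C3 (covers 1 new) → pick C5 (covers 1 new). Total picks: 5.

5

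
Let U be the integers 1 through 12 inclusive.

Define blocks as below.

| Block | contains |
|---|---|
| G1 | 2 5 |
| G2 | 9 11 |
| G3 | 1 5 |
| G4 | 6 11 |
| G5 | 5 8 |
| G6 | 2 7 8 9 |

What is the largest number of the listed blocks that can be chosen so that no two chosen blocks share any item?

G3, G4, G6 are pairwise disjoint (G3={1,5}; G4={6,11}; G6={2,7,8,9}).
Every remaining block overlaps one of these, and no 4 of the listed blocks are pairwise disjoint, so 3 is the maximum.

3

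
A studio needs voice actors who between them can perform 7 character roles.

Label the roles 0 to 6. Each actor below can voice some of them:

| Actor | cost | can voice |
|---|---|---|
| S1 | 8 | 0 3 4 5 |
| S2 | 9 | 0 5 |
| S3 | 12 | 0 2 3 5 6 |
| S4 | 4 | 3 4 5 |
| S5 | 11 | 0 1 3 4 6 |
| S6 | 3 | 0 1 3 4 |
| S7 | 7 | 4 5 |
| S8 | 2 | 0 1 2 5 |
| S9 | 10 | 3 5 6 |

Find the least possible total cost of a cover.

13

S5, S8 together cover every role (S5 ∪ S8 = {0, 1, 2, 3, 4, 5, 6}); total cost 11 + 2 = 13.
The greedy pick S8, S6, S9 costs 15; no covering selection beats 13.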